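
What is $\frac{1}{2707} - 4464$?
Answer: $- \frac{12084047}{2707} \approx -4464.0$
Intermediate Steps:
$\frac{1}{2707} - 4464 = - \frac{12084047}{2707}$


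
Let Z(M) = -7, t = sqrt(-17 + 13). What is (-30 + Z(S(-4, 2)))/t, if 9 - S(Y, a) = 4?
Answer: 37*I/2 ≈ 18.5*I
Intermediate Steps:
S(Y, a) = 5 (S(Y, a) = 9 - 1*4 = 9 - 4 = 5)
t = 2*I (t = sqrt(-4) = 2*I ≈ 2.0*I)
(-30 + Z(S(-4, 2)))/t = (-30 - 7)/((2*I)) = -I/2*(-37) = 37*I/2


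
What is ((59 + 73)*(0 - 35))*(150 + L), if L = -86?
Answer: -295680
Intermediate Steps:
((59 + 73)*(0 - 35))*(150 + L) = ((59 + 73)*(0 - 35))*(150 - 86) = (132*(-35))*64 = -4620*64 = -295680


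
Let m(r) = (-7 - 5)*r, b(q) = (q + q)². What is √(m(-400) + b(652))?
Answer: 16*√6661 ≈ 1305.8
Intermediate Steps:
b(q) = 4*q² (b(q) = (2*q)² = 4*q²)
m(r) = -12*r
√(m(-400) + b(652)) = √(-12*(-400) + 4*652²) = √(4800 + 4*425104) = √(4800 + 1700416) = √1705216 = 16*√6661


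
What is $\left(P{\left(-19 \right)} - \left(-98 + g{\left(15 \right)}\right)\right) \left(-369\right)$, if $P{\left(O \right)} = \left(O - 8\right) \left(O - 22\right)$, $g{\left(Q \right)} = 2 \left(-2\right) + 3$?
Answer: $-445014$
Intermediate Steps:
$g{\left(Q \right)} = -1$ ($g{\left(Q \right)} = -4 + 3 = -1$)
$P{\left(O \right)} = \left(-22 + O\right) \left(-8 + O\right)$ ($P{\left(O \right)} = \left(-8 + O\right) \left(-22 + O\right) = \left(-22 + O\right) \left(-8 + O\right)$)
$\left(P{\left(-19 \right)} - \left(-98 + g{\left(15 \right)}\right)\right) \left(-369\right) = \left(\left(176 + \left(-19\right)^{2} - -570\right) + \left(98 - -1\right)\right) \left(-369\right) = \left(\left(176 + 361 + 570\right) + \left(98 + 1\right)\right) \left(-369\right) = \left(1107 + 99\right) \left(-369\right) = 1206 \left(-369\right) = -445014$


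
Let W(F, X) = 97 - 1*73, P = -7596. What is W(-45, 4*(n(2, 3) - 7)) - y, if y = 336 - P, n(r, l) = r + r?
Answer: -7908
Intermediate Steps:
n(r, l) = 2*r
y = 7932 (y = 336 - 1*(-7596) = 336 + 7596 = 7932)
W(F, X) = 24 (W(F, X) = 97 - 73 = 24)
W(-45, 4*(n(2, 3) - 7)) - y = 24 - 1*7932 = 24 - 7932 = -7908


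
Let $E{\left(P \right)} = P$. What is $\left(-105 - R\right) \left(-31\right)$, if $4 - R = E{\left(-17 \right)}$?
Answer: $3906$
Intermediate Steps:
$R = 21$ ($R = 4 - -17 = 4 + 17 = 21$)
$\left(-105 - R\right) \left(-31\right) = \left(-105 - 21\right) \left(-31\right) = \left(-126\right) \left(-31\right) = 3906$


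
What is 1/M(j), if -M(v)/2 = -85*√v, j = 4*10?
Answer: √10/3400 ≈ 0.00093008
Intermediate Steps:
j = 40
M(v) = 170*√v (M(v) = -(-170)*√v = 170*√v)
1/M(j) = 1/(170*√40) = 1/(170*(2*√10)) = 1/(340*√10) = √10/3400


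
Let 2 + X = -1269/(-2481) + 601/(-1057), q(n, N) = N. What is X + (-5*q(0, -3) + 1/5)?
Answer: 57443594/4370695 ≈ 13.143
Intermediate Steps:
X = -1798194/874139 (X = -2 + (-1269/(-2481) + 601/(-1057)) = -2 + (-1269*(-1/2481) + 601*(-1/1057)) = -2 + (423/827 - 601/1057) = -2 - 49916/874139 = -1798194/874139 ≈ -2.0571)
X + (-5*q(0, -3) + 1/5) = -1798194/874139 + (-5*(-3) + 1/5) = -1798194/874139 + (15 + ⅕) = -1798194/874139 + 76/5 = 57443594/4370695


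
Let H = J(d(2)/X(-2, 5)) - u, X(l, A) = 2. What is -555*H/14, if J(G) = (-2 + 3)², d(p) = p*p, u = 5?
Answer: 1110/7 ≈ 158.57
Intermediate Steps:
d(p) = p²
J(G) = 1 (J(G) = 1² = 1)
H = -4 (H = 1 - 1*5 = 1 - 5 = -4)
-555*H/14 = -(-2220)/14 = -555*(-2/7) = 1110/7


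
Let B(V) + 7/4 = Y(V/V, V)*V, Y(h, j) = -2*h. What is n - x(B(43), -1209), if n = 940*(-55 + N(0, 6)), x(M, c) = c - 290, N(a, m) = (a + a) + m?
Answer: -44561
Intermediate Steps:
N(a, m) = m + 2*a (N(a, m) = 2*a + m = m + 2*a)
B(V) = -7/4 - 2*V (B(V) = -7/4 + (-2*V/V)*V = -7/4 + (-2*1)*V = -7/4 - 2*V)
x(M, c) = -290 + c
n = -46060 (n = 940*(-55 + (6 + 2*0)) = 940*(-55 + (6 + 0)) = 940*(-55 + 6) = 940*(-49) = -46060)
n - x(B(43), -1209) = -46060 - (-290 - 1209) = -46060 - 1*(-1499) = -46060 + 1499 = -44561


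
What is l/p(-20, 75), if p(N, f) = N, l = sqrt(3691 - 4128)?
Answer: -I*sqrt(437)/20 ≈ -1.0452*I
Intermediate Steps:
l = I*sqrt(437) (l = sqrt(-437) = I*sqrt(437) ≈ 20.905*I)
l/p(-20, 75) = (I*sqrt(437))/(-20) = (I*sqrt(437))*(-1/20) = -I*sqrt(437)/20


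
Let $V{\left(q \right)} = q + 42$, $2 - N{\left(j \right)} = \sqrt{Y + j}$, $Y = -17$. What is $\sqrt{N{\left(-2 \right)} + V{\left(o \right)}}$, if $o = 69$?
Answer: $\sqrt{113 - i \sqrt{19}} \approx 10.632 - 0.205 i$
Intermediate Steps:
$N{\left(j \right)} = 2 - \sqrt{-17 + j}$
$V{\left(q \right)} = 42 + q$
$\sqrt{N{\left(-2 \right)} + V{\left(o \right)}} = \sqrt{\left(2 - \sqrt{-17 - 2}\right) + \left(42 + 69\right)} = \sqrt{\left(2 - \sqrt{-19}\right) + 111} = \sqrt{\left(2 - i \sqrt{19}\right) + 111} = \sqrt{113 - i \sqrt{19}}$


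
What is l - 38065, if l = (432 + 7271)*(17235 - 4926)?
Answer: 94778162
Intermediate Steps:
l = 94816227 (l = 7703*12309 = 94816227)
l - 38065 = 94816227 - 38065 = 94778162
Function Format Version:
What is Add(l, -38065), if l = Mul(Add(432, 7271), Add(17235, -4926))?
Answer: 94778162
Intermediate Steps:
l = 94816227 (l = Mul(7703, 12309) = 94816227)
Add(l, -38065) = Add(94816227, -38065) = 94778162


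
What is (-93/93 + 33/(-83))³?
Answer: -1560896/571787 ≈ -2.7299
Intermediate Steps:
(-93/93 + 33/(-83))³ = (-93*1/93 + 33*(-1/83))³ = (-1 - 33/83)³ = (-116/83)³ = -1560896/571787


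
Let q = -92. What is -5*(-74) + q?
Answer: 278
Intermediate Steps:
-5*(-74) + q = -5*(-74) - 92 = 370 - 92 = 278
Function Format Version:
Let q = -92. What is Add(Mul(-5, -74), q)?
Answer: 278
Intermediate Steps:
Add(Mul(-5, -74), q) = Add(Mul(-5, -74), -92) = Add(370, -92) = 278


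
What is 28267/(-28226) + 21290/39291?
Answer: -509707157/1109027766 ≈ -0.45960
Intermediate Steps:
28267/(-28226) + 21290/39291 = 28267*(-1/28226) + 21290*(1/39291) = -28267/28226 + 21290/39291 = -509707157/1109027766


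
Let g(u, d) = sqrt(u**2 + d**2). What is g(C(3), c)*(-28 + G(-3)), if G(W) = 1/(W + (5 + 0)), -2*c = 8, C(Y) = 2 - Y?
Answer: -55*sqrt(17)/2 ≈ -113.39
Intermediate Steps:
c = -4 (c = -1/2*8 = -4)
g(u, d) = sqrt(d**2 + u**2)
G(W) = 1/(5 + W) (G(W) = 1/(W + 5) = 1/(5 + W))
g(C(3), c)*(-28 + G(-3)) = sqrt((-4)**2 + (2 - 1*3)**2)*(-28 + 1/(5 - 3)) = sqrt(16 + (2 - 3)**2)*(-28 + 1/2) = sqrt(16 + (-1)**2)*(-28 + 1/2) = sqrt(16 + 1)*(-55/2) = sqrt(17)*(-55/2) = -55*sqrt(17)/2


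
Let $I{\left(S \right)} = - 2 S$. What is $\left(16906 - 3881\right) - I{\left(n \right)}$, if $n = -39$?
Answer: $12947$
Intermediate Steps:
$\left(16906 - 3881\right) - I{\left(n \right)} = \left(16906 - 3881\right) - \left(-2\right) \left(-39\right) = 13025 - 78 = 12947$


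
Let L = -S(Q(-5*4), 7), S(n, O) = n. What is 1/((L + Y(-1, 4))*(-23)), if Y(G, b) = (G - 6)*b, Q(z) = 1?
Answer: 1/667 ≈ 0.0014993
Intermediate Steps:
Y(G, b) = b*(-6 + G) (Y(G, b) = (-6 + G)*b = b*(-6 + G))
L = -1 (L = -1*1 = -1)
1/((L + Y(-1, 4))*(-23)) = 1/((-1 + 4*(-6 - 1))*(-23)) = 1/((-1 + 4*(-7))*(-23)) = 1/((-1 - 28)*(-23)) = 1/(-29*(-23)) = 1/667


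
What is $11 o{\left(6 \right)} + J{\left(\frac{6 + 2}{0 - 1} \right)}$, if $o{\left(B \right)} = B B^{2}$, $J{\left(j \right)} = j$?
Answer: $2368$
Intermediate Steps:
$o{\left(B \right)} = B^{3}$
$11 o{\left(6 \right)} + J{\left(\frac{6 + 2}{0 - 1} \right)} = 11 \cdot 6^{3} + \frac{6 + 2}{0 - 1} = 11 \cdot 216 + \frac{8}{-1} = 2376 + 8 \left(-1\right) = 2376 - 8 = 2368$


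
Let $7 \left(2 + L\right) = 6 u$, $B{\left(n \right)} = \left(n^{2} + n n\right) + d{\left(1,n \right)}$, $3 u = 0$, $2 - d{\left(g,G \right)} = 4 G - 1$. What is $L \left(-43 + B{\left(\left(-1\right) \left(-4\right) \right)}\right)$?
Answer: $48$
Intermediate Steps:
$d{\left(g,G \right)} = 3 - 4 G$ ($d{\left(g,G \right)} = 2 - \left(4 G - 1\right) = 2 - \left(-1 + 4 G\right) = 3 - 4 G$)
$u = 0$ ($u = \frac{1}{3} \cdot 0 = 0$)
$B{\left(n \right)} = 3 - 4 n + 2 n^{2}$ ($B{\left(n \right)} = \left(n^{2} + n n\right) - \left(-3 + 4 n\right) = \left(n^{2} + n^{2}\right) - \left(-3 + 4 n\right) = 2 n^{2} - \left(-3 + 4 n\right) = 3 - 4 n + 2 n^{2}$)
$L = -2$ ($L = -2 + \frac{6 \cdot 0}{7} = -2 + \frac{1}{7} \cdot 0 = -2 + 0 = -2$)
$L \left(-43 + B{\left(\left(-1\right) \left(-4\right) \right)}\right) = - 2 \left(-43 + \left(3 - 4 \left(\left(-1\right) \left(-4\right)\right) + 2 \left(\left(-1\right) \left(-4\right)\right)^{2}\right)\right) = - 2 \left(-43 + \left(3 - 16 + 2 \cdot 4^{2}\right)\right) = - 2 \left(-43 + \left(3 - 16 + 2 \cdot 16\right)\right) = - 2 \left(-43 + \left(3 - 16 + 32\right)\right) = - 2 \left(-43 + 19\right) = \left(-2\right) \left(-24\right) = 48$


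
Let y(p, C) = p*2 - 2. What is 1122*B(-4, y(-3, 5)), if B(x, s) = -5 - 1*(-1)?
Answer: -4488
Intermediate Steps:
y(p, C) = -2 + 2*p (y(p, C) = 2*p - 2 = -2 + 2*p)
B(x, s) = -4 (B(x, s) = -5 + 1 = -4)
1122*B(-4, y(-3, 5)) = 1122*(-4) = -4488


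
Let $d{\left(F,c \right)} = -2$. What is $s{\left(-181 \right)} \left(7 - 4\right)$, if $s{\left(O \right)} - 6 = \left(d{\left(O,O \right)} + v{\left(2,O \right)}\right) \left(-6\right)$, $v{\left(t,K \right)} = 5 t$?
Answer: $-126$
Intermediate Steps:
$s{\left(O \right)} = -42$ ($s{\left(O \right)} = 6 + \left(-2 + 5 \cdot 2\right) \left(-6\right) = 6 + \left(-2 + 10\right) \left(-6\right) = 6 + 8 \left(-6\right) = 6 - 48 = -42$)
$s{\left(-181 \right)} \left(7 - 4\right) = - 42 \left(7 - 4\right) = \left(-42\right) 3 = -126$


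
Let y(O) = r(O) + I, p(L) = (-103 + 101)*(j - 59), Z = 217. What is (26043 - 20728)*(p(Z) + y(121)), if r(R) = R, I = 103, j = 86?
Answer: 903550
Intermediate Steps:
p(L) = -54 (p(L) = (-103 + 101)*(86 - 59) = -2*27 = -54)
y(O) = 103 + O (y(O) = O + 103 = 103 + O)
(26043 - 20728)*(p(Z) + y(121)) = (26043 - 20728)*(-54 + (103 + 121)) = 5315*(-54 + 224) = 5315*170 = 903550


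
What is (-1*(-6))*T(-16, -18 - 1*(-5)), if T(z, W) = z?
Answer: -96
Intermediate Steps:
(-1*(-6))*T(-16, -18 - 1*(-5)) = -1*(-6)*(-16) = 6*(-16) = -96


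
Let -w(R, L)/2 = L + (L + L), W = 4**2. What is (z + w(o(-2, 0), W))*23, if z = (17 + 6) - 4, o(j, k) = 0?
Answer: -1771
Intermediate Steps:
W = 16
z = 19 (z = 23 - 4 = 19)
w(R, L) = -6*L (w(R, L) = -2*(L + (L + L)) = -2*(L + 2*L) = -6*L)
(z + w(o(-2, 0), W))*23 = (19 - 6*16)*23 = (19 - 96)*23 = -77*23 = -1771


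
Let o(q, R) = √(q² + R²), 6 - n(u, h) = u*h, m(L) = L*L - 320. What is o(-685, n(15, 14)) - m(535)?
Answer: -285905 + √510841 ≈ -2.8519e+5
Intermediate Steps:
m(L) = -320 + L² (m(L) = L² - 320 = -320 + L²)
n(u, h) = 6 - h*u (n(u, h) = 6 - u*h = 6 - h*u)
o(q, R) = √(R² + q²)
o(-685, n(15, 14)) - m(535) = √((6 - 1*14*15)² + (-685)²) - (-320 + 535²) = √((6 - 210)² + 469225) - (-320 + 286225) = √((-204)² + 469225) - 1*285905 = √(41616 + 469225) - 285905 = √510841 - 285905 = -285905 + √510841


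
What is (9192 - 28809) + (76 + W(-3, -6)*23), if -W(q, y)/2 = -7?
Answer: -19219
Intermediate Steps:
W(q, y) = 14 (W(q, y) = -2*(-7) = 14)
(9192 - 28809) + (76 + W(-3, -6)*23) = (9192 - 28809) + (76 + 14*23) = -19617 + (76 + 322) = -19617 + 398 = -19219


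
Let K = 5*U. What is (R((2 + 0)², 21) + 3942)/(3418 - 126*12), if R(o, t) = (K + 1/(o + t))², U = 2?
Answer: 2526751/1191250 ≈ 2.1211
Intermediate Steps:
K = 10 (K = 5*2 = 10)
R(o, t) = (10 + 1/(o + t))²
(R((2 + 0)², 21) + 3942)/(3418 - 126*12) = ((1 + 10*(2 + 0)² + 10*21)²/((2 + 0)² + 21)² + 3942)/(3418 - 126*12) = ((1 + 10*2² + 210)²/(2² + 21)² + 3942)/(3418 - 1512) = ((1 + 10*4 + 210)²/(4 + 21)² + 3942)/1906 = ((1 + 40 + 210)²/25² + 3942)*(1/1906) = ((1/625)*251² + 3942)*(1/1906) = ((1/625)*63001 + 3942)*(1/1906) = (63001/625 + 3942)*(1/1906) = (2526751/625)*(1/1906) = 2526751/1191250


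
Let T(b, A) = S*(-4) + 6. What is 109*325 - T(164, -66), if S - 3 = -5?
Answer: 35411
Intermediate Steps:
S = -2 (S = 3 - 5 = -2)
T(b, A) = 14 (T(b, A) = -2*(-4) + 6 = 8 + 6 = 14)
109*325 - T(164, -66) = 109*325 - 1*14 = 35425 - 14 = 35411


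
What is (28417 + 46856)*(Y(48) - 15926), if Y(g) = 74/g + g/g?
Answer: -9588851833/8 ≈ -1.1986e+9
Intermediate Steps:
Y(g) = 1 + 74/g (Y(g) = 74/g + 1 = 1 + 74/g)
(28417 + 46856)*(Y(48) - 15926) = (28417 + 46856)*((74 + 48)/48 - 15926) = 75273*((1/48)*122 - 15926) = 75273*(61/24 - 15926) = 75273*(-382163/24) = -9588851833/8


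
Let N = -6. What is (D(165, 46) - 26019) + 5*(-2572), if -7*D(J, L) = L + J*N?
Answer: -271209/7 ≈ -38744.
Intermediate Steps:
D(J, L) = -L/7 + 6*J/7 (D(J, L) = -(L + J*(-6))/7 = -(L - 6*J)/7 = -L/7 + 6*J/7)
(D(165, 46) - 26019) + 5*(-2572) = ((-⅐*46 + (6/7)*165) - 26019) + 5*(-2572) = ((-46/7 + 990/7) - 26019) - 12860 = (944/7 - 26019) - 12860 = -181189/7 - 12860 = -271209/7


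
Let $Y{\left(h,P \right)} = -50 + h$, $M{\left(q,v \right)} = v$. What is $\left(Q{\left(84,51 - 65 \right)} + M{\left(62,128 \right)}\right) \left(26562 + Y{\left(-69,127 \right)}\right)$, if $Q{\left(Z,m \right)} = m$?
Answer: $3014502$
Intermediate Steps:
$\left(Q{\left(84,51 - 65 \right)} + M{\left(62,128 \right)}\right) \left(26562 + Y{\left(-69,127 \right)}\right) = \left(\left(51 - 65\right) + 128\right) \left(26562 - 119\right) = \left(-14 + 128\right) 26443 = 114 \cdot 26443 = 3014502$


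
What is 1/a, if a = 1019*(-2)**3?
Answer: -1/8152 ≈ -0.00012267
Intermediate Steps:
a = -8152 (a = 1019*(-8) = -8152)
1/a = 1/(-8152) = -1/8152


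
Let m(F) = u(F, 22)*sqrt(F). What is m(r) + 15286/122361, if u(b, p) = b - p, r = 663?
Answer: 15286/122361 + 641*sqrt(663) ≈ 16505.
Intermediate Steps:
m(F) = sqrt(F)*(-22 + F) (m(F) = (F - 1*22)*sqrt(F) = (F - 22)*sqrt(F) = (-22 + F)*sqrt(F) = sqrt(F)*(-22 + F))
m(r) + 15286/122361 = sqrt(663)*(-22 + 663) + 15286/122361 = sqrt(663)*641 + 15286*(1/122361) = 641*sqrt(663) + 15286/122361 = 15286/122361 + 641*sqrt(663)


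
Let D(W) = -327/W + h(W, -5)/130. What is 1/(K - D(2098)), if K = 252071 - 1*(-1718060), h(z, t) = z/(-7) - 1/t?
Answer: 2386475/4701674248521 ≈ 5.0758e-7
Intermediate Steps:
h(z, t) = -1/t - z/7 (h(z, t) = z*(-⅐) - 1/t = -z/7 - 1/t = -1/t - z/7)
D(W) = 1/650 - 327/W - W/910 (D(W) = -327/W + (-1/(-5) - W/7)/130 = -327/W + (-1*(-⅕) - W/7)*(1/130) = -327/W + (⅕ - W/7)*(1/130) = -327/W + (1/650 - W/910) = 1/650 - 327/W - W/910)
K = 1970131 (K = 252071 + 1718060 = 1970131)
1/(K - D(2098)) = 1/(1970131 - (1/650 - 327/2098 - 1/910*2098)) = 1/(1970131 - (1/650 - 327*1/2098 - 1049/455)) = 1/(1970131 - (1/650 - 327/2098 - 1049/455)) = 1/(1970131 - 1*(-5870296/2386475)) = 1/(1970131 + 5870296/2386475) = 1/(4701674248521/2386475) = 2386475/4701674248521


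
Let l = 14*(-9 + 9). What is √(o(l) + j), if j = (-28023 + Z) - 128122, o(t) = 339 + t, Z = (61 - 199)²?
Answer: I*√136762 ≈ 369.81*I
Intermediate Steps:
Z = 19044 (Z = (-138)² = 19044)
l = 0 (l = 14*0 = 0)
j = -137101 (j = (-28023 + 19044) - 128122 = -8979 - 128122 = -137101)
√(o(l) + j) = √((339 + 0) - 137101) = √(339 - 137101) = √(-136762) = I*√136762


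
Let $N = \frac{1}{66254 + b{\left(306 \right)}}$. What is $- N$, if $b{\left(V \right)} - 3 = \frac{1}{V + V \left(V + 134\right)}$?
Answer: $- \frac{134946}{8941117123} \approx -1.5093 \cdot 10^{-5}$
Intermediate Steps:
$b{\left(V \right)} = 3 + \frac{1}{V + V \left(134 + V\right)}$ ($b{\left(V \right)} = 3 + \frac{1}{V + V \left(V + 134\right)} = 3 + \frac{1}{V + V \left(134 + V\right)}$)
$N = \frac{134946}{8941117123}$ ($N = \frac{1}{66254 + \frac{1 + 3 \cdot 306^{2} + 405 \cdot 306}{306 \left(135 + 306\right)}} = \frac{1}{66254 + \frac{1 + 3 \cdot 93636 + 123930}{306 \cdot 441}} = \frac{1}{66254 + \frac{1}{306} \cdot \frac{1}{441} \left(1 + 280908 + 123930\right)} = \frac{1}{66254 + \frac{1}{306} \cdot \frac{1}{441} \cdot 404839} = \frac{1}{66254 + \frac{404839}{134946}} = \frac{1}{\frac{8941117123}{134946}} = \frac{134946}{8941117123} \approx 1.5093 \cdot 10^{-5}$)
$- N = \left(-1\right) \frac{134946}{8941117123} = - \frac{134946}{8941117123}$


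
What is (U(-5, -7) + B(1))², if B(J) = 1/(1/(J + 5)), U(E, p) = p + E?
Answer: 36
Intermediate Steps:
U(E, p) = E + p
B(J) = 5 + J (B(J) = 1/(1/(5 + J)) = 5 + J)
(U(-5, -7) + B(1))² = ((-5 - 7) + (5 + 1))² = (-12 + 6)² = (-6)² = 36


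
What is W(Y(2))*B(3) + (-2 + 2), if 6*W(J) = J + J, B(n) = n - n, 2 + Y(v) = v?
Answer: 0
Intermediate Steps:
Y(v) = -2 + v
B(n) = 0
W(J) = J/3 (W(J) = (J + J)/6 = (2*J)/6 = J/3)
W(Y(2))*B(3) + (-2 + 2) = ((-2 + 2)/3)*0 + (-2 + 2) = ((⅓)*0)*0 + 0 = 0*0 + 0 = 0 + 0 = 0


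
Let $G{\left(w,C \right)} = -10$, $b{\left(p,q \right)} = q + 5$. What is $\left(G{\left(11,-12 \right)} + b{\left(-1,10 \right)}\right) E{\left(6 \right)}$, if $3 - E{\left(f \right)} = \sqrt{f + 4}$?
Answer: $15 - 5 \sqrt{10} \approx -0.81139$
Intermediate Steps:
$E{\left(f \right)} = 3 - \sqrt{4 + f}$ ($E{\left(f \right)} = 3 - \sqrt{f + 4} = 3 - \sqrt{4 + f}$)
$b{\left(p,q \right)} = 5 + q$
$\left(G{\left(11,-12 \right)} + b{\left(-1,10 \right)}\right) E{\left(6 \right)} = \left(-10 + \left(5 + 10\right)\right) \left(3 - \sqrt{4 + 6}\right) = \left(-10 + 15\right) \left(3 - \sqrt{10}\right) = 5 \left(3 - \sqrt{10}\right) = 15 - 5 \sqrt{10}$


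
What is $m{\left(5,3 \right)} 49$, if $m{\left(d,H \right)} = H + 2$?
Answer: $245$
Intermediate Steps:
$m{\left(d,H \right)} = 2 + H$
$m{\left(5,3 \right)} 49 = \left(2 + 3\right) 49 = 5 \cdot 49 = 245$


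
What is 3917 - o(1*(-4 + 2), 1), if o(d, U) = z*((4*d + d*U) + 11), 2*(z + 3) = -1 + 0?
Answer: 7841/2 ≈ 3920.5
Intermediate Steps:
z = -7/2 (z = -3 + (-1 + 0)/2 = -3 + (½)*(-1) = -3 - ½ = -7/2 ≈ -3.5000)
o(d, U) = -77/2 - 14*d - 7*U*d/2 (o(d, U) = -7*((4*d + d*U) + 11)/2 = -7*((4*d + U*d) + 11)/2 = -7*(11 + 4*d + U*d)/2 = -77/2 - 14*d - 7*U*d/2)
3917 - o(1*(-4 + 2), 1) = 3917 - (-77/2 - 14*(-4 + 2) - 7/2*1*1*(-4 + 2)) = 3917 - (-77/2 - 14*(-2) - 7/2*1*1*(-2)) = 3917 - (-77/2 - 14*(-2) - 7/2*1*(-2)) = 3917 - (-77/2 + 28 + 7) = 3917 - 1*(-7/2) = 3917 + 7/2 = 7841/2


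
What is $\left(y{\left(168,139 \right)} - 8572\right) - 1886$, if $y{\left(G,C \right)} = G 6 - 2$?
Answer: $-9452$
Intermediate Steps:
$y{\left(G,C \right)} = -2 + 6 G$ ($y{\left(G,C \right)} = 6 G - 2 = -2 + 6 G$)
$\left(y{\left(168,139 \right)} - 8572\right) - 1886 = \left(\left(-2 + 6 \cdot 168\right) - 8572\right) - 1886 = \left(\left(-2 + 1008\right) - 8572\right) - 1886 = \left(1006 - 8572\right) - 1886 = -7566 - 1886 = -9452$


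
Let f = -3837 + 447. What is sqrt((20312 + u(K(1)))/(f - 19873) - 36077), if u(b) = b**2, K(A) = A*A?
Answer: 2*I*sqrt(4881040124333)/23263 ≈ 189.94*I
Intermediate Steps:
f = -3390
K(A) = A**2
sqrt((20312 + u(K(1)))/(f - 19873) - 36077) = sqrt((20312 + (1**2)**2)/(-3390 - 19873) - 36077) = sqrt((20312 + 1**2)/(-23263) - 36077) = sqrt((20312 + 1)*(-1/23263) - 36077) = sqrt(20313*(-1/23263) - 36077) = sqrt(-20313/23263 - 36077) = sqrt(-839279564/23263) = 2*I*sqrt(4881040124333)/23263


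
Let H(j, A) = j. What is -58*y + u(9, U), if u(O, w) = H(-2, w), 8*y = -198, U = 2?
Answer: 2867/2 ≈ 1433.5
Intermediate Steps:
y = -99/4 (y = (1/8)*(-198) = -99/4 ≈ -24.750)
u(O, w) = -2
-58*y + u(9, U) = -58*(-99/4) - 2 = 2871/2 - 2 = 2867/2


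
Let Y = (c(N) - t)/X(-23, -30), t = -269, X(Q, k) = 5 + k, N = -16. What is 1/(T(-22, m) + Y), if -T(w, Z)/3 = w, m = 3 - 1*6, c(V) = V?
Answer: 25/1397 ≈ 0.017895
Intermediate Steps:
m = -3 (m = 3 - 6 = -3)
T(w, Z) = -3*w
Y = -253/25 (Y = (-16 - 1*(-269))/(5 - 30) = (-16 + 269)/(-25) = 253*(-1/25) = -253/25 ≈ -10.120)
1/(T(-22, m) + Y) = 1/(-3*(-22) - 253/25) = 1/(66 - 253/25) = 1/(1397/25) = 25/1397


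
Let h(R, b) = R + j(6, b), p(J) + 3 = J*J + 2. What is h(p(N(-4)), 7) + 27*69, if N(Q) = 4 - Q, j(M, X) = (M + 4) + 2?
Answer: 1938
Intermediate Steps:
j(M, X) = 6 + M (j(M, X) = (4 + M) + 2 = 6 + M)
p(J) = -1 + J² (p(J) = -3 + (J*J + 2) = -3 + (J² + 2) = -3 + (2 + J²) = -1 + J²)
h(R, b) = 12 + R (h(R, b) = R + (6 + 6) = R + 12 = 12 + R)
h(p(N(-4)), 7) + 27*69 = (12 + (-1 + (4 - 1*(-4))²)) + 27*69 = (12 + (-1 + (4 + 4)²)) + 1863 = (12 + (-1 + 8²)) + 1863 = (12 + (-1 + 64)) + 1863 = (12 + 63) + 1863 = 75 + 1863 = 1938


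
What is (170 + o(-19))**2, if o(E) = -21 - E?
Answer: 28224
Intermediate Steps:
(170 + o(-19))**2 = (170 + (-21 - 1*(-19)))**2 = (170 + (-21 + 19))**2 = (170 - 2)**2 = 168**2 = 28224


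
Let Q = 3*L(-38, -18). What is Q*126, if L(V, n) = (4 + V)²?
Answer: 436968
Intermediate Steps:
Q = 3468 (Q = 3*(4 - 38)² = 3*(-34)² = 3*1156 = 3468)
Q*126 = 3468*126 = 436968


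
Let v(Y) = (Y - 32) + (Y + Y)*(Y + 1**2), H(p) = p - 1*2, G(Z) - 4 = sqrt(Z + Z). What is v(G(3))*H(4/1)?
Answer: 48 + 38*sqrt(6) ≈ 141.08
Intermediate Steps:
G(Z) = 4 + sqrt(2)*sqrt(Z) (G(Z) = 4 + sqrt(Z + Z) = 4 + sqrt(2*Z) = 4 + sqrt(2)*sqrt(Z))
H(p) = -2 + p (H(p) = p - 2 = -2 + p)
v(Y) = -32 + Y + 2*Y*(1 + Y) (v(Y) = (-32 + Y) + (2*Y)*(Y + 1) = (-32 + Y) + (2*Y)*(1 + Y) = (-32 + Y) + 2*Y*(1 + Y) = -32 + Y + 2*Y*(1 + Y))
v(G(3))*H(4/1) = (-32 + 2*(4 + sqrt(2)*sqrt(3))**2 + 3*(4 + sqrt(2)*sqrt(3)))*(-2 + 4/1) = (-32 + 2*(4 + sqrt(6))**2 + 3*(4 + sqrt(6)))*(-2 + 4*1) = (-32 + 2*(4 + sqrt(6))**2 + (12 + 3*sqrt(6)))*(-2 + 4) = (-20 + 2*(4 + sqrt(6))**2 + 3*sqrt(6))*2 = -40 + 4*(4 + sqrt(6))**2 + 6*sqrt(6)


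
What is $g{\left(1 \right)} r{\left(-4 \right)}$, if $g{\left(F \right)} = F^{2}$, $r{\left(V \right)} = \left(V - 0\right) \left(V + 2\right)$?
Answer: $8$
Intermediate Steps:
$r{\left(V \right)} = V \left(2 + V\right)$ ($r{\left(V \right)} = \left(V + \left(-3 + 3\right)\right) \left(2 + V\right) = \left(V + 0\right) \left(2 + V\right) = V \left(2 + V\right)$)
$g{\left(1 \right)} r{\left(-4 \right)} = 1^{2} \left(- 4 \left(2 - 4\right)\right) = 1 \left(\left(-4\right) \left(-2\right)\right) = 1 \cdot 8 = 8$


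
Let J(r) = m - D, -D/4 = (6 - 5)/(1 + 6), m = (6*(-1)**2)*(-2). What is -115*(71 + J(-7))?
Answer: -47955/7 ≈ -6850.7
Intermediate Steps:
m = -12 (m = (6*1)*(-2) = 6*(-2) = -12)
D = -4/7 (D = -4*(6 - 5)/(1 + 6) = -4/7 ≈ -0.57143)
J(r) = -80/7 (J(r) = -12 - 1*(-4/7) = -12 + 4/7 = -80/7)
-115*(71 + J(-7)) = -115*(71 - 80/7) = -115*417/7 = -47955/7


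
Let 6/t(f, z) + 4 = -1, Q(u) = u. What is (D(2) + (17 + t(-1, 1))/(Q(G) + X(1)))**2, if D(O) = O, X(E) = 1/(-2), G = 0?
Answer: 21904/25 ≈ 876.16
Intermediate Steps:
t(f, z) = -6/5 (t(f, z) = 6/(-4 - 1) = 6/(-5) = 6*(-1/5) = -6/5)
X(E) = -1/2
(D(2) + (17 + t(-1, 1))/(Q(G) + X(1)))**2 = (2 + (17 - 6/5)/(0 - 1/2))**2 = (2 + 79/(5*(-1/2)))**2 = (2 + (79/5)*(-2))**2 = (2 - 158/5)**2 = (-148/5)**2 = 21904/25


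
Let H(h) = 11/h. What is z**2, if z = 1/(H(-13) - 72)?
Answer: 169/896809 ≈ 0.00018845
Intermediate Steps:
z = -13/947 (z = 1/(11/(-13) - 72) = 1/(11*(-1/13) - 72) = 1/(-11/13 - 72) = 1/(-947/13) = -13/947 ≈ -0.013728)
z**2 = (-13/947)**2 = 169/896809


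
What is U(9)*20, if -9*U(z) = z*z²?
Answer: -1620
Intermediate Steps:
U(z) = -z³/9 (U(z) = -z*z²/9 = -z³/9)
U(9)*20 = -⅑*9³*20 = -⅑*729*20 = -81*20 = -1620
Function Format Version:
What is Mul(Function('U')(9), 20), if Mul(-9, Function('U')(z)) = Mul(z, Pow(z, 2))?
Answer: -1620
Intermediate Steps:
Function('U')(z) = Mul(Rational(-1, 9), Pow(z, 3)) (Function('U')(z) = Mul(Rational(-1, 9), Mul(z, Pow(z, 2))) = Mul(Rational(-1, 9), Pow(z, 3)))
Mul(Function('U')(9), 20) = Mul(Mul(Rational(-1, 9), Pow(9, 3)), 20) = Mul(Mul(Rational(-1, 9), 729), 20) = Mul(-81, 20) = -1620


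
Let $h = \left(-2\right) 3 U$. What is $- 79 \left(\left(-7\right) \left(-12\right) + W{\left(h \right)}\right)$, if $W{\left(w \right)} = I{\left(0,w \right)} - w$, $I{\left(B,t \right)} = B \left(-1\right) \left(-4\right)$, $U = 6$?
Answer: $-9480$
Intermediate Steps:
$I{\left(B,t \right)} = 4 B$ ($I{\left(B,t \right)} = - B \left(-4\right) = 4 B$)
$h = -36$ ($h = \left(-2\right) 3 \cdot 6 = \left(-6\right) 6 = -36$)
$W{\left(w \right)} = - w$ ($W{\left(w \right)} = 4 \cdot 0 - w = 0 - w = - w$)
$- 79 \left(\left(-7\right) \left(-12\right) + W{\left(h \right)}\right) = - 79 \left(\left(-7\right) \left(-12\right) - -36\right) = - 79 \left(84 + 36\right) = \left(-79\right) 120 = -9480$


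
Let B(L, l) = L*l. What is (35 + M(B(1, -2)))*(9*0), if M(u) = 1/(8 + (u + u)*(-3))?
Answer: 0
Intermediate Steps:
M(u) = 1/(8 - 6*u) (M(u) = 1/(8 + (2*u)*(-3)) = 1/(8 - 6*u))
(35 + M(B(1, -2)))*(9*0) = (35 - 1/(-8 + 6*(1*(-2))))*(9*0) = (35 - 1/(-8 + 6*(-2)))*0 = (35 - 1/(-8 - 12))*0 = (35 - 1/(-20))*0 = (35 - 1*(-1/20))*0 = (35 + 1/20)*0 = (701/20)*0 = 0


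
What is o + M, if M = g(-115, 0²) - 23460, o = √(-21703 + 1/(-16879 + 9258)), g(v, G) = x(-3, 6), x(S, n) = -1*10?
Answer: -23470 + 2*I*√315125614061/7621 ≈ -23470.0 + 147.32*I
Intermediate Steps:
x(S, n) = -10
g(v, G) = -10
o = 2*I*√315125614061/7621 (o = √(-21703 + 1/(-7621)) = √(-21703 - 1/7621) = √(-165398564/7621) = 2*I*√315125614061/7621 ≈ 147.32*I)
M = -23470 (M = -10 - 23460 = -23470)
o + M = 2*I*√315125614061/7621 - 23470 = -23470 + 2*I*√315125614061/7621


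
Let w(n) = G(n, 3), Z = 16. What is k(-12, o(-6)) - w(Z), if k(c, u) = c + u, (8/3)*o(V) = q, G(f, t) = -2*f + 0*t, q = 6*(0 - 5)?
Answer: 35/4 ≈ 8.7500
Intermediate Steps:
q = -30 (q = 6*(-5) = -30)
G(f, t) = -2*f (G(f, t) = -2*f + 0 = -2*f)
o(V) = -45/4 (o(V) = (3/8)*(-30) = -45/4)
w(n) = -2*n
k(-12, o(-6)) - w(Z) = (-12 - 45/4) - (-2)*16 = -93/4 - 1*(-32) = -93/4 + 32 = 35/4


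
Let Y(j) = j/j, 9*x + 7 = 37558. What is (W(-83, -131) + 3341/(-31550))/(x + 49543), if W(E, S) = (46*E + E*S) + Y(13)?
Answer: 667840377/5084156300 ≈ 0.13136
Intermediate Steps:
x = 12517/3 (x = -7/9 + (⅑)*37558 = -7/9 + 37558/9 = 12517/3 ≈ 4172.3)
Y(j) = 1
W(E, S) = 1 + 46*E + E*S (W(E, S) = (46*E + E*S) + 1 = 1 + 46*E + E*S)
(W(-83, -131) + 3341/(-31550))/(x + 49543) = ((1 + 46*(-83) - 83*(-131)) + 3341/(-31550))/(12517/3 + 49543) = ((1 - 3818 + 10873) + 3341*(-1/31550))/(161146/3) = (7056 - 3341/31550)*(3/161146) = (222613459/31550)*(3/161146) = 667840377/5084156300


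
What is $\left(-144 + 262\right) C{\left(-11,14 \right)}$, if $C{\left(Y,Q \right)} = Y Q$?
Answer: $-18172$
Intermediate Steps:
$C{\left(Y,Q \right)} = Q Y$
$\left(-144 + 262\right) C{\left(-11,14 \right)} = \left(-144 + 262\right) 14 \left(-11\right) = 118 \left(-154\right) = -18172$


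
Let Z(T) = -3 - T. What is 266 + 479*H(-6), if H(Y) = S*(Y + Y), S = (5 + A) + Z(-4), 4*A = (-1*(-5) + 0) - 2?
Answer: -38533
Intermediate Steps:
A = ¾ (A = ((-1*(-5) + 0) - 2)/4 = ((5 + 0) - 2)/4 = (5 - 2)/4 = (¼)*3 = ¾ ≈ 0.75000)
S = 27/4 (S = (5 + ¾) + (-3 - 1*(-4)) = 23/4 + (-3 + 4) = 23/4 + 1 = 27/4 ≈ 6.7500)
H(Y) = 27*Y/2 (H(Y) = 27*(Y + Y)/4 = 27*(2*Y)/4 = 27*Y/2)
266 + 479*H(-6) = 266 + 479*((27/2)*(-6)) = 266 + 479*(-81) = 266 - 38799 = -38533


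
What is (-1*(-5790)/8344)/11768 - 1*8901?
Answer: -437004347601/49096096 ≈ -8901.0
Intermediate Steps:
(-1*(-5790)/8344)/11768 - 1*8901 = (5790*(1/8344))*(1/11768) - 8901 = (2895/4172)*(1/11768) - 8901 = 2895/49096096 - 8901 = -437004347601/49096096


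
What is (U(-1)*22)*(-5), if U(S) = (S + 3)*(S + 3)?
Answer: -440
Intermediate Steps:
U(S) = (3 + S)² (U(S) = (3 + S)*(3 + S) = (3 + S)²)
(U(-1)*22)*(-5) = ((3 - 1)²*22)*(-5) = (2²*22)*(-5) = (4*22)*(-5) = 88*(-5) = -440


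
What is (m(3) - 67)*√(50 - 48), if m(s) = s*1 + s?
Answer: -61*√2 ≈ -86.267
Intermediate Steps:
m(s) = 2*s (m(s) = s + s = 2*s)
(m(3) - 67)*√(50 - 48) = (2*3 - 67)*√(50 - 48) = (6 - 67)*√2 = -61*√2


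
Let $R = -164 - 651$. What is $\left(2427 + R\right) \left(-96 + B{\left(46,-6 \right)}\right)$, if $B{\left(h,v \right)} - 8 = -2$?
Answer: $-145080$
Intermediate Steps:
$B{\left(h,v \right)} = 6$ ($B{\left(h,v \right)} = 8 - 2 = 6$)
$R = -815$
$\left(2427 + R\right) \left(-96 + B{\left(46,-6 \right)}\right) = \left(2427 - 815\right) \left(-96 + 6\right) = 1612 \left(-90\right) = -145080$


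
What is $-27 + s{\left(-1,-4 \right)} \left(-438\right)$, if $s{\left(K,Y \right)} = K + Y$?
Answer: $2163$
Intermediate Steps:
$-27 + s{\left(-1,-4 \right)} \left(-438\right) = -27 + \left(-1 - 4\right) \left(-438\right) = -27 - -2190 = -27 + 2190 = 2163$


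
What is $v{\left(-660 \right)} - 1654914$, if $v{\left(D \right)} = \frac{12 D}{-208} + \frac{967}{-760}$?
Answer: $- \frac{16350186691}{9880} \approx -1.6549 \cdot 10^{6}$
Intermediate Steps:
$v{\left(D \right)} = - \frac{967}{760} - \frac{3 D}{52}$ ($v{\left(D \right)} = 12 D \left(- \frac{1}{208}\right) + 967 \left(- \frac{1}{760}\right) = - \frac{3 D}{52} - \frac{967}{760} = - \frac{967}{760} - \frac{3 D}{52}$)
$v{\left(-660 \right)} - 1654914 = \left(- \frac{967}{760} - - \frac{495}{13}\right) - 1654914 = \left(- \frac{967}{760} + \frac{495}{13}\right) - 1654914 = \frac{363629}{9880} - 1654914 = - \frac{16350186691}{9880}$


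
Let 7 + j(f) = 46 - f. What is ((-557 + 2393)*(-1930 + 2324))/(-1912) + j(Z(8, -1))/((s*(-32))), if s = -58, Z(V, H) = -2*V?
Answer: -167811943/443584 ≈ -378.31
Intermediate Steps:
j(f) = 39 - f (j(f) = -7 + (46 - f) = 39 - f)
((-557 + 2393)*(-1930 + 2324))/(-1912) + j(Z(8, -1))/((s*(-32))) = ((-557 + 2393)*(-1930 + 2324))/(-1912) + (39 - (-2)*8)/((-58*(-32))) = (1836*394)*(-1/1912) + (39 - 1*(-16))/1856 = 723384*(-1/1912) + (39 + 16)*(1/1856) = -90423/239 + 55*(1/1856) = -90423/239 + 55/1856 = -167811943/443584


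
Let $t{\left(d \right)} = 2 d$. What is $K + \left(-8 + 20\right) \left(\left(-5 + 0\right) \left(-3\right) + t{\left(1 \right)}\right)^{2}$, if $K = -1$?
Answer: $3467$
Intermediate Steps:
$K + \left(-8 + 20\right) \left(\left(-5 + 0\right) \left(-3\right) + t{\left(1 \right)}\right)^{2} = -1 + \left(-8 + 20\right) \left(\left(-5 + 0\right) \left(-3\right) + 2 \cdot 1\right)^{2} = -1 + 12 \left(\left(-5\right) \left(-3\right) + 2\right)^{2} = -1 + 12 \left(15 + 2\right)^{2} = -1 + 12 \cdot 17^{2} = -1 + 12 \cdot 289 = -1 + 3468 = 3467$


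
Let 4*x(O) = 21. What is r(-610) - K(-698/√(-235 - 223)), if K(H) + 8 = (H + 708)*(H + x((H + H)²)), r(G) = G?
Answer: -745449/229 - 995697*I*√458/916 ≈ -3255.2 - 23263.0*I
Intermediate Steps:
x(O) = 21/4 (x(O) = (¼)*21 = 21/4)
K(H) = -8 + (708 + H)*(21/4 + H) (K(H) = -8 + (H + 708)*(H + 21/4) = -8 + (708 + H)*(21/4 + H))
r(-610) - K(-698/√(-235 - 223)) = -610 - (3709 + (-698/√(-235 - 223))² + 2853*(-698/√(-235 - 223))/4) = -610 - (3709 + (-698*(-I*√458/458))² + 2853*(-698*(-I*√458/458))/4) = -610 - (3709 + (-(-349)*I*√458/229)² + 2853*(-(-349)*I*√458/229)/4) = -610 - (3709 + (349*I*√458/229)² + 2853*(349*I*√458/229)/4) = -610 - (3709 - 243602/229 + 995697*I*√458/916) = -610 - (605759/229 + 995697*I*√458/916) = -610 + (-605759/229 - 995697*I*√458/916) = -745449/229 - 995697*I*√458/916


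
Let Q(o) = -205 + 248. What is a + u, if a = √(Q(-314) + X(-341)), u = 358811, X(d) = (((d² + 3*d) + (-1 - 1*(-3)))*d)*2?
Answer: 358811 + I*√78607277 ≈ 3.5881e+5 + 8866.1*I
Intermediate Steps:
X(d) = 2*d*(2 + d² + 3*d) (X(d) = (((d² + 3*d) + (-1 + 3))*d)*2 = (((d² + 3*d) + 2)*d)*2 = ((2 + d² + 3*d)*d)*2 = (d*(2 + d² + 3*d))*2 = 2*d*(2 + d² + 3*d))
Q(o) = 43
a = I*√78607277 (a = √(43 + 2*(-341)*(2 + (-341)² + 3*(-341))) = √(43 + 2*(-341)*(2 + 116281 - 1023)) = √(43 + 2*(-341)*115260) = √(43 - 78607320) = √(-78607277) = I*√78607277 ≈ 8866.1*I)
a + u = I*√78607277 + 358811 = 358811 + I*√78607277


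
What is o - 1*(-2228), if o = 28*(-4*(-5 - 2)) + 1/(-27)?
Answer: 81323/27 ≈ 3012.0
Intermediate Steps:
o = 21167/27 (o = 28*(-4*(-7)) - 1/27 = 28*28 - 1/27 = 784 - 1/27 = 21167/27 ≈ 783.96)
o - 1*(-2228) = 21167/27 - 1*(-2228) = 21167/27 + 2228 = 81323/27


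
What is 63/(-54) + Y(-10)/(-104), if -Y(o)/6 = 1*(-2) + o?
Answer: -145/78 ≈ -1.8590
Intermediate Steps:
Y(o) = 12 - 6*o (Y(o) = -6*(1*(-2) + o) = -6*(-2 + o) = 12 - 6*o)
63/(-54) + Y(-10)/(-104) = 63/(-54) + (12 - 6*(-10))/(-104) = 63*(-1/54) + (12 + 60)*(-1/104) = -7/6 + 72*(-1/104) = -7/6 - 9/13 = -145/78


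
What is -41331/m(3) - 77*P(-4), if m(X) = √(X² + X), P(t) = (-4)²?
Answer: -1232 - 13777*√3/2 ≈ -13163.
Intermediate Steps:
P(t) = 16
m(X) = √(X + X²)
-41331/m(3) - 77*P(-4) = -41331*√3/(3*√(1 + 3)) - 77*16 = -41331*√3/6 - 1*1232 = -41331*√3/6 - 1232 = -13777*√3/2 - 1232 = -1232 - 13777*√3/2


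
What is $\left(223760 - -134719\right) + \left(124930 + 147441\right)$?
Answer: $630850$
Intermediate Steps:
$\left(223760 - -134719\right) + \left(124930 + 147441\right) = \left(223760 + 134719\right) + 272371 = 358479 + 272371 = 630850$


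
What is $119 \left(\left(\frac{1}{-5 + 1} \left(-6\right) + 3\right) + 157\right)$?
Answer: $\frac{38437}{2} \approx 19219.0$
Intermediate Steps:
$119 \left(\left(\frac{1}{-5 + 1} \left(-6\right) + 3\right) + 157\right) = 119 \left(\left(\frac{1}{-4} \left(-6\right) + 3\right) + 157\right) = 119 \left(\left(\left(- \frac{1}{4}\right) \left(-6\right) + 3\right) + 157\right) = 119 \left(\left(\frac{3}{2} + 3\right) + 157\right) = 119 \left(\frac{9}{2} + 157\right) = 119 \cdot \frac{323}{2} = \frac{38437}{2}$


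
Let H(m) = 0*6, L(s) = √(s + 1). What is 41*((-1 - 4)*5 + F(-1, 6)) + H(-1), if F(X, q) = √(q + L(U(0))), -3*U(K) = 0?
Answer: -1025 + 41*√7 ≈ -916.52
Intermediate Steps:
U(K) = 0 (U(K) = -⅓*0 = 0)
L(s) = √(1 + s)
H(m) = 0
F(X, q) = √(1 + q) (F(X, q) = √(q + √(1 + 0)) = √(q + √1) = √(q + 1) = √(1 + q))
41*((-1 - 4)*5 + F(-1, 6)) + H(-1) = 41*((-1 - 4)*5 + √(1 + 6)) + 0 = 41*(-5*5 + √7) + 0 = 41*(-25 + √7) + 0 = (-1025 + 41*√7) + 0 = -1025 + 41*√7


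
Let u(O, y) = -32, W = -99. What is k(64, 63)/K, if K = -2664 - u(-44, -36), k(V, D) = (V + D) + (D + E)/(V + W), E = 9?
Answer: -4373/92120 ≈ -0.047471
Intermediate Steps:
k(V, D) = D + V + (9 + D)/(-99 + V) (k(V, D) = (V + D) + (D + 9)/(V - 99) = (D + V) + (9 + D)/(-99 + V) = D + V + (9 + D)/(-99 + V))
K = -2632 (K = -2664 - 1*(-32) = -2664 + 32 = -2632)
k(64, 63)/K = ((9 + 64² - 99*64 - 98*63 + 63*64)/(-99 + 64))/(-2632) = ((9 + 4096 - 6336 - 6174 + 4032)/(-35))*(-1/2632) = -1/35*(-4373)*(-1/2632) = (4373/35)*(-1/2632) = -4373/92120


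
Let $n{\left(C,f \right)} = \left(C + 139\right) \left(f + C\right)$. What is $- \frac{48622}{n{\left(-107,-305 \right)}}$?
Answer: $\frac{24311}{6592} \approx 3.688$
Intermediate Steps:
$n{\left(C,f \right)} = \left(139 + C\right) \left(C + f\right)$
$- \frac{48622}{n{\left(-107,-305 \right)}} = - \frac{48622}{\left(-107\right)^{2} + 139 \left(-107\right) + 139 \left(-305\right) - -32635} = - \frac{48622}{11449 - 14873 - 42395 + 32635} = - \frac{48622}{-13184} = \left(-48622\right) \left(- \frac{1}{13184}\right) = \frac{24311}{6592}$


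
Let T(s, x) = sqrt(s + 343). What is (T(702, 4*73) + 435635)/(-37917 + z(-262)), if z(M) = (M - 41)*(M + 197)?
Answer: -435635/18222 - sqrt(1045)/18222 ≈ -23.909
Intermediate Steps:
z(M) = (-41 + M)*(197 + M)
T(s, x) = sqrt(343 + s)
(T(702, 4*73) + 435635)/(-37917 + z(-262)) = (sqrt(343 + 702) + 435635)/(-37917 + (-8077 + (-262)**2 + 156*(-262))) = (sqrt(1045) + 435635)/(-37917 + (-8077 + 68644 - 40872)) = (435635 + sqrt(1045))/(-37917 + 19695) = (435635 + sqrt(1045))/(-18222) = (435635 + sqrt(1045))*(-1/18222) = -435635/18222 - sqrt(1045)/18222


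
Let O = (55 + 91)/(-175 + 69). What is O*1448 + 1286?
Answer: -37546/53 ≈ -708.42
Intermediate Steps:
O = -73/53 (O = 146/(-106) = 146*(-1/106) = -73/53 ≈ -1.3774)
O*1448 + 1286 = -73/53*1448 + 1286 = -105704/53 + 1286 = -37546/53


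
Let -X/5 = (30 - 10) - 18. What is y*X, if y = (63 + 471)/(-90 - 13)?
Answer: 5340/103 ≈ 51.845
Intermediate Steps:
X = -10 (X = -5*((30 - 10) - 18) = -5*(20 - 18) = -5*2 = -10)
y = -534/103 (y = 534/(-103) = 534*(-1/103) = -534/103 ≈ -5.1845)
y*X = -534/103*(-10) = 5340/103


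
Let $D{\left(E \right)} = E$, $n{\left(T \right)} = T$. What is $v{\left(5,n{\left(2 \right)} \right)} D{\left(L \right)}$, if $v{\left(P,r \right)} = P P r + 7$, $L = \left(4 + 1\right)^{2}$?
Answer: $1425$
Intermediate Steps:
$L = 25$ ($L = 5^{2} = 25$)
$v{\left(P,r \right)} = 7 + r P^{2}$ ($v{\left(P,r \right)} = P^{2} r + 7 = r P^{2} + 7 = 7 + r P^{2}$)
$v{\left(5,n{\left(2 \right)} \right)} D{\left(L \right)} = \left(7 + 2 \cdot 5^{2}\right) 25 = \left(7 + 2 \cdot 25\right) 25 = \left(7 + 50\right) 25 = 57 \cdot 25 = 1425$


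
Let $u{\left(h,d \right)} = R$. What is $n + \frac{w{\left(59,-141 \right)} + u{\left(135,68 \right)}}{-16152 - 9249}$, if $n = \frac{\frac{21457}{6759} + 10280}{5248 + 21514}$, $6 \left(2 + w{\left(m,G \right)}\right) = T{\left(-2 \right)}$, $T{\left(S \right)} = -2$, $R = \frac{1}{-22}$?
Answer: $\frac{359720534412}{935945913947} \approx 0.38434$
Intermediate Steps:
$R = - \frac{1}{22} \approx -0.045455$
$u{\left(h,d \right)} = - \frac{1}{22}$
$w{\left(m,G \right)} = - \frac{7}{3}$ ($w{\left(m,G \right)} = -2 + \frac{1}{6} \left(-2\right) = -2 - \frac{1}{3} = - \frac{7}{3}$)
$n = \frac{69503977}{180884358}$ ($n = \frac{21457 \cdot \frac{1}{6759} + 10280}{26762} = \left(\frac{21457}{6759} + 10280\right) \frac{1}{26762} = \frac{69503977}{6759} \cdot \frac{1}{26762} = \frac{69503977}{180884358} \approx 0.38425$)
$n + \frac{w{\left(59,-141 \right)} + u{\left(135,68 \right)}}{-16152 - 9249} = \frac{69503977}{180884358} + \frac{- \frac{7}{3} - \frac{1}{22}}{-16152 - 9249} = \frac{69503977}{180884358} - \frac{157}{66 \left(-25401\right)} = \frac{69503977}{180884358} - - \frac{157}{1676466} = \frac{69503977}{180884358} + \frac{157}{1676466} = \frac{359720534412}{935945913947}$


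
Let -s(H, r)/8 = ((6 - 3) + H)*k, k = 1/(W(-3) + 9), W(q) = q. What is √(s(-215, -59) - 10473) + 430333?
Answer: 430333 + I*√91713/3 ≈ 4.3033e+5 + 100.95*I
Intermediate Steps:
k = ⅙ (k = 1/(-3 + 9) = 1/6 = ⅙ ≈ 0.16667)
s(H, r) = -4 - 4*H/3 (s(H, r) = -8*((6 - 3) + H)/6 = -8*(3 + H)/6 = -8*(½ + H/6) = -4 - 4*H/3)
√(s(-215, -59) - 10473) + 430333 = √((-4 - 4/3*(-215)) - 10473) + 430333 = √((-4 + 860/3) - 10473) + 430333 = √(848/3 - 10473) + 430333 = √(-30571/3) + 430333 = I*√91713/3 + 430333 = 430333 + I*√91713/3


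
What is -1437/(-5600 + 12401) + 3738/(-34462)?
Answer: -12490672/39062677 ≈ -0.31976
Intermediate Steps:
-1437/(-5600 + 12401) + 3738/(-34462) = -1437/6801 + 3738*(-1/34462) = -1437*1/6801 - 1869/17231 = -479/2267 - 1869/17231 = -12490672/39062677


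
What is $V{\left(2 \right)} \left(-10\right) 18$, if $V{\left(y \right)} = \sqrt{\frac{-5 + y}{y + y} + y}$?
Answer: $- 90 \sqrt{5} \approx -201.25$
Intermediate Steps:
$V{\left(y \right)} = \sqrt{y + \frac{-5 + y}{2 y}}$ ($V{\left(y \right)} = \sqrt{\frac{-5 + y}{2 y} + y} = \sqrt{y + \frac{-5 + y}{2 y}}$)
$V{\left(2 \right)} \left(-10\right) 18 = \frac{\sqrt{2 - \frac{10}{2} + 4 \cdot 2}}{2} \left(-10\right) 18 = \frac{\sqrt{2 - 5 + 8}}{2} \left(-10\right) 18 = \frac{\sqrt{5}}{2} \left(-10\right) 18 = - 5 \sqrt{5} \cdot 18 = - 90 \sqrt{5}$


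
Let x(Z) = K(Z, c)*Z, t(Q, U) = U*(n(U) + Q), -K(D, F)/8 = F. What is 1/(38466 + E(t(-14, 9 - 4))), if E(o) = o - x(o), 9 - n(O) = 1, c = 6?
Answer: 1/36996 ≈ 2.7030e-5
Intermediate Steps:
K(D, F) = -8*F
n(O) = 8 (n(O) = 9 - 1*1 = 9 - 1 = 8)
t(Q, U) = U*(8 + Q)
x(Z) = -48*Z (x(Z) = (-8*6)*Z = -48*Z)
E(o) = 49*o (E(o) = o - (-48)*o = o + 48*o = 49*o)
1/(38466 + E(t(-14, 9 - 4))) = 1/(38466 + 49*((9 - 4)*(8 - 14))) = 1/(38466 + 49*(5*(-6))) = 1/(38466 + 49*(-30)) = 1/(38466 - 1470) = 1/36996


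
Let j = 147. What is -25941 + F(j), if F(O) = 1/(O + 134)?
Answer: -7289420/281 ≈ -25941.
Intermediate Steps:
F(O) = 1/(134 + O)
-25941 + F(j) = -25941 + 1/(134 + 147) = -25941 + 1/281 = -7289420/281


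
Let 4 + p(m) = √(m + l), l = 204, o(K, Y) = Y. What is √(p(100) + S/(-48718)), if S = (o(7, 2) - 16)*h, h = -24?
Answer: 2*√(-594383959 + 593360881*√19)/24359 ≈ 3.6645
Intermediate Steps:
S = 336 (S = (2 - 16)*(-24) = -14*(-24) = 336)
p(m) = -4 + √(204 + m) (p(m) = -4 + √(m + 204) = -4 + √(204 + m))
√(p(100) + S/(-48718)) = √((-4 + √(204 + 100)) + 336/(-48718)) = √((-4 + √304) + 336*(-1/48718)) = √((-4 + 4*√19) - 168/24359) = √(-97604/24359 + 4*√19)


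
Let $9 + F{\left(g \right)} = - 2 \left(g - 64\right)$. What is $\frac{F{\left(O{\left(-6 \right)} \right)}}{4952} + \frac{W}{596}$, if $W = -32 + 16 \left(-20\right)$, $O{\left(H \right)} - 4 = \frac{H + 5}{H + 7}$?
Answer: $- \frac{418939}{737848} \approx -0.56779$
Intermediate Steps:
$O{\left(H \right)} = 4 + \frac{5 + H}{7 + H}$ ($O{\left(H \right)} = 4 + \frac{H + 5}{H + 7} = 4 + \frac{5 + H}{7 + H}$)
$W = -352$ ($W = -32 - 320 = -352$)
$F{\left(g \right)} = 119 - 2 g$ ($F{\left(g \right)} = -9 - 2 \left(g - 64\right) = -9 - 2 \left(-64 + g\right) = -9 - \left(-128 + 2 g\right) = 119 - 2 g$)
$\frac{F{\left(O{\left(-6 \right)} \right)}}{4952} + \frac{W}{596} = \frac{119 - 2 \frac{33 + 5 \left(-6\right)}{7 - 6}}{4952} - \frac{352}{596} = \left(119 - 2 \frac{33 - 30}{1}\right) \frac{1}{4952} - \frac{88}{149} = \left(119 - 2 \cdot 1 \cdot 3\right) \frac{1}{4952} - \frac{88}{149} = \left(119 - 6\right) \frac{1}{4952} - \frac{88}{149} = 113 \cdot \frac{1}{4952} - \frac{88}{149} = \frac{113}{4952} - \frac{88}{149} = - \frac{418939}{737848}$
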